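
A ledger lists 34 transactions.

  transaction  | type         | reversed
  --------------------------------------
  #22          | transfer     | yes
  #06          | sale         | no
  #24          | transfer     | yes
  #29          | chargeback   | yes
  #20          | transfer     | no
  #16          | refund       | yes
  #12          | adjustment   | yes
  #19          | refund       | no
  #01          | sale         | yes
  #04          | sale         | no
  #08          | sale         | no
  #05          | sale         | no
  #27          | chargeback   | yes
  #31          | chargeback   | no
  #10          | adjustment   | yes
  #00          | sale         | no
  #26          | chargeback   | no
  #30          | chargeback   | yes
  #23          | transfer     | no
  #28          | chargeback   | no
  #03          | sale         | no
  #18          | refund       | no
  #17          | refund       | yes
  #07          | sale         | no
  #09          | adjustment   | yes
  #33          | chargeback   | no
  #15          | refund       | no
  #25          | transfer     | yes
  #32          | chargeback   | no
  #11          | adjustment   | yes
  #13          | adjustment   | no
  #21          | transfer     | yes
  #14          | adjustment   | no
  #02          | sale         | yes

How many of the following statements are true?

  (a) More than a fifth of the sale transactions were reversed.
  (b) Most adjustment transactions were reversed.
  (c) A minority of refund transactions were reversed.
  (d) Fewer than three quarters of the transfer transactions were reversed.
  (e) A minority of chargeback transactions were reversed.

(a) sale: |A| = 9, |A ∩ B| = 2; needs |A ∩ B| / |A| > 1/5 — true.
(b) adjustment: |A| = 6, |A ∩ B| = 4; needs |A ∩ B| > |A ∖ B| — true.
(c) refund: |A| = 5, |A ∩ B| = 2; needs |A ∩ B| < |A ∖ B| — true.
(d) transfer: |A| = 6, |A ∩ B| = 4; needs |A ∩ B| / |A| < 3/4 — true.
(e) chargeback: |A| = 8, |A ∩ B| = 3; needs |A ∩ B| < |A ∖ B| — true.

5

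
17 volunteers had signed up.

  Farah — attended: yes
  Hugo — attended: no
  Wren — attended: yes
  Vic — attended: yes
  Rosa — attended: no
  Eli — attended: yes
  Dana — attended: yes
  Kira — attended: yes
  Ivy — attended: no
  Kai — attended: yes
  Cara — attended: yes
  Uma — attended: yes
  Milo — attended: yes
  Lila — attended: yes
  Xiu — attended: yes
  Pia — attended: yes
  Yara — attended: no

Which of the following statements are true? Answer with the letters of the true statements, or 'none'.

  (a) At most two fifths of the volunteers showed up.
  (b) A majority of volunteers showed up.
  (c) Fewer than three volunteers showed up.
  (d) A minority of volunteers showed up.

|A| = 17, |A ∩ B| = 13, |A ∖ B| = 4.
(a) |A ∩ B| / |A| ≤ 2/5: fails.
(b) |A ∩ B| > |A ∖ B|: holds.
(c) |A ∩ B| < 3: fails.
(d) |A ∩ B| < |A ∖ B|: fails.

(b)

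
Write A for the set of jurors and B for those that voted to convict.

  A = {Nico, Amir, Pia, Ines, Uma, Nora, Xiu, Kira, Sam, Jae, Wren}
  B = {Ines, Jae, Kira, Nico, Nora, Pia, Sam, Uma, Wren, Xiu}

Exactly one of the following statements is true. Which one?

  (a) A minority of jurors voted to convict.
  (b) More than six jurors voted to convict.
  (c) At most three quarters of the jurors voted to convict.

|A| = 11, |A ∩ B| = 10, |A ∖ B| = 1.
(a) requires |A ∩ B| < |A ∖ B|: false.
(b) requires |A ∩ B| > 6: true.
(c) requires |A ∩ B| / |A| ≤ 3/4: false.

(b)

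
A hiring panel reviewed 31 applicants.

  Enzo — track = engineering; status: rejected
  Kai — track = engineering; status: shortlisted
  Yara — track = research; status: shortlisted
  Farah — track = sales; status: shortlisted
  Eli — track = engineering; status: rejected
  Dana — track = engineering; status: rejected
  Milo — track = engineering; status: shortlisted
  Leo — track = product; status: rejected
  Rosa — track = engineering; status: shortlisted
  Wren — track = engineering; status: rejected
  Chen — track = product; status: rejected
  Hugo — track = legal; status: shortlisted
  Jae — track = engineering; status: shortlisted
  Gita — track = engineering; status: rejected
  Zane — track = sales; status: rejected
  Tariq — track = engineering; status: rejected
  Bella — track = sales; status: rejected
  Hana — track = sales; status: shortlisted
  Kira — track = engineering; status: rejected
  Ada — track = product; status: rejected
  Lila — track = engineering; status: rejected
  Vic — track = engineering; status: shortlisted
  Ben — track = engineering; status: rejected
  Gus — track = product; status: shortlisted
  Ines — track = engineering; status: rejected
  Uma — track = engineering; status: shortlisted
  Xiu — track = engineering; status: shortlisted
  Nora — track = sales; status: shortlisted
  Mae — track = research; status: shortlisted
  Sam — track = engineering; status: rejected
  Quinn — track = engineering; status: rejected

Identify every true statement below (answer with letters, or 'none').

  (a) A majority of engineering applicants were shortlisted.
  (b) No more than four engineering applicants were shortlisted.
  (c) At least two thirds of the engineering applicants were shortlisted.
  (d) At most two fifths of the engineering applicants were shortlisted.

(d)

|A| = 19, |A ∩ B| = 7, |A ∖ B| = 12.
(a) |A ∩ B| > |A ∖ B|: fails.
(b) |A ∩ B| ≤ 4: fails.
(c) |A ∩ B| / |A| ≥ 2/3: fails.
(d) |A ∩ B| / |A| ≤ 2/5: holds.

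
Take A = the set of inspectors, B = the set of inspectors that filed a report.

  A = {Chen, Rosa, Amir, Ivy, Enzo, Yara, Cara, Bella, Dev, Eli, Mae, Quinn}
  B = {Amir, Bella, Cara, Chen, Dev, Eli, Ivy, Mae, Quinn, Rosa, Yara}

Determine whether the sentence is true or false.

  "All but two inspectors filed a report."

False

'All but two inspectors filed a report' holds iff |A ∖ B| = 2.
A (the restrictor) = {Chen, Rosa, Amir, Ivy, Enzo, Yara, Cara, Bella, Dev, Eli, Mae, Quinn}, |A| = 12.
A ∖ B = {Enzo}, so |A ∖ B| = 1.
|A ∖ B| = 1, so the statement is false.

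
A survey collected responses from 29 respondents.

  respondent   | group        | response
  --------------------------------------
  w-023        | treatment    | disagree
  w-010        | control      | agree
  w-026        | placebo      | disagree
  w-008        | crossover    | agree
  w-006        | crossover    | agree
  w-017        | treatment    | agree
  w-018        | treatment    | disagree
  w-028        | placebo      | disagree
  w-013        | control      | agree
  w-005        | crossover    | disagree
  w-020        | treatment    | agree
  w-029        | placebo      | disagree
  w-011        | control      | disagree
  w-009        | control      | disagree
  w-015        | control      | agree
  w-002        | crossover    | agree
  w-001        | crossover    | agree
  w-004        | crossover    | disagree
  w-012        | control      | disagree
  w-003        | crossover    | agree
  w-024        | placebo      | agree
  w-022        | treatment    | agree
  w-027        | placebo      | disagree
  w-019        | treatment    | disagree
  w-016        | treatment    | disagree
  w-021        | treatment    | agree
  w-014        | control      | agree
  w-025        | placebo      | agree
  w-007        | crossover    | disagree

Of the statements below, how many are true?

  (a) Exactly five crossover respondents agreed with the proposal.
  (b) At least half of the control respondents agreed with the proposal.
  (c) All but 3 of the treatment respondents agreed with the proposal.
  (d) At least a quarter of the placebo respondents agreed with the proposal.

(a) crossover: |A| = 8, |A ∩ B| = 5; needs |A ∩ B| = 5 — true.
(b) control: |A| = 7, |A ∩ B| = 4; needs |A ∩ B| ≥ |A ∖ B| — true.
(c) treatment: |A| = 8, |A ∩ B| = 4; needs |A ∖ B| = 3 — false.
(d) placebo: |A| = 6, |A ∩ B| = 2; needs |A ∩ B| / |A| ≥ 1/4 — true.

3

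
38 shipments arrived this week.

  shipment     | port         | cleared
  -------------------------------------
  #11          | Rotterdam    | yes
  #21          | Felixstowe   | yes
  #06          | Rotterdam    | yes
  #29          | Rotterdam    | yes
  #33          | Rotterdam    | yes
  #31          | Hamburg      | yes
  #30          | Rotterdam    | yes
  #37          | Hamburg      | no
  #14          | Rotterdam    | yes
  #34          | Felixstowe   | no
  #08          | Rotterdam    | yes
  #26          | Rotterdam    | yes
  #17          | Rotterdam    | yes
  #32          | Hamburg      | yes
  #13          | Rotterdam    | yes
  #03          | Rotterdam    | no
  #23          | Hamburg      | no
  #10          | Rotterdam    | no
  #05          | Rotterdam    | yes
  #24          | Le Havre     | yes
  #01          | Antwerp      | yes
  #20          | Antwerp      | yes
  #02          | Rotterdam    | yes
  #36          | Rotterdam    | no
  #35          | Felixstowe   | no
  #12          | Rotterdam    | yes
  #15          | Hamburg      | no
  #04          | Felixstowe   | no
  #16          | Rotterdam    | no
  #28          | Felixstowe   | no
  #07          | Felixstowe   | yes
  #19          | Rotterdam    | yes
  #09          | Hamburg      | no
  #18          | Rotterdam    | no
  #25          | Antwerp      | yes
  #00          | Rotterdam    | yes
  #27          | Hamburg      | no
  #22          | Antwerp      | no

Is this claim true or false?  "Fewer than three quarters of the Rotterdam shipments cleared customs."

False

'Fewer than three quarters of the Rotterdam shipments cleared customs' holds iff |A ∩ B| / |A| < 3/4.
|A| = 20, |A ∩ B| = 15, |A ∖ B| = 5.
|A ∩ B|/|A| = 15/20, so the statement is false.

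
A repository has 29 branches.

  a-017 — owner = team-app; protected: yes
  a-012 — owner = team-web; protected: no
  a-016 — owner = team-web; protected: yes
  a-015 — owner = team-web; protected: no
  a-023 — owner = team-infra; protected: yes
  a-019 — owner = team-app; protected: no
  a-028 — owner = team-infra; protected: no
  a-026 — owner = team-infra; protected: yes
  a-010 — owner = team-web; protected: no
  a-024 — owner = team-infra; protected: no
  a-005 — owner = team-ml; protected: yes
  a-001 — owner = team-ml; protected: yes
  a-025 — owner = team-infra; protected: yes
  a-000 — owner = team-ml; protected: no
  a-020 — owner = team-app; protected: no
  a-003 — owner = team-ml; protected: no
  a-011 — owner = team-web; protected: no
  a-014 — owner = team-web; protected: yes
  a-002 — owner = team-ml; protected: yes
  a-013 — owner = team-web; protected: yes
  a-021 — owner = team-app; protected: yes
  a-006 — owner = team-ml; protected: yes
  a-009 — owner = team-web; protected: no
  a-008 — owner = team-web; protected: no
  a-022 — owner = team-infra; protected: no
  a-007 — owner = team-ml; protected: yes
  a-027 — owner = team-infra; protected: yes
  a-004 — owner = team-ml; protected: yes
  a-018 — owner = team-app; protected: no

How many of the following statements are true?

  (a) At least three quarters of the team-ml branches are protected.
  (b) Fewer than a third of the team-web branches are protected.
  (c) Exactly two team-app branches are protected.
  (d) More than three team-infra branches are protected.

(a) team-ml: |A| = 8, |A ∩ B| = 6; needs |A ∩ B| / |A| ≥ 3/4 — true.
(b) team-web: |A| = 9, |A ∩ B| = 3; needs |A ∩ B| / |A| < 1/3 — false.
(c) team-app: |A| = 5, |A ∩ B| = 2; needs |A ∩ B| = 2 — true.
(d) team-infra: |A| = 7, |A ∩ B| = 4; needs |A ∩ B| > 3 — true.

3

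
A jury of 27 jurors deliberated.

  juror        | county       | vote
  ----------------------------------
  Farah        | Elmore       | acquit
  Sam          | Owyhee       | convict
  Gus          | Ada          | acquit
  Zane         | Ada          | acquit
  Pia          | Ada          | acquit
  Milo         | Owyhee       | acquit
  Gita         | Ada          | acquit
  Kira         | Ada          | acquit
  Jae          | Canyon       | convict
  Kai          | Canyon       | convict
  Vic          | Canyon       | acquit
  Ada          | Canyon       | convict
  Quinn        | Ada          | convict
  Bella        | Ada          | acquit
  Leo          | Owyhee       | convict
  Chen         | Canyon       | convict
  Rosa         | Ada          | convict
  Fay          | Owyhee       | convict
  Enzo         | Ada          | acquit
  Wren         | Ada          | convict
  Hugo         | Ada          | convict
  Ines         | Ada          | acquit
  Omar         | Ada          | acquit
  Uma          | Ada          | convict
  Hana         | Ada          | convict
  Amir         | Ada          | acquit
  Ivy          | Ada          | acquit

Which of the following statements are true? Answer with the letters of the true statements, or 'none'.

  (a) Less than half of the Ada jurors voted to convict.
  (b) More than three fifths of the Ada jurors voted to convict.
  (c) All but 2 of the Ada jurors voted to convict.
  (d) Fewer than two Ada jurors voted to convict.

|A| = 17, |A ∩ B| = 6, |A ∖ B| = 11.
(a) |A ∩ B| < |A ∖ B|: holds.
(b) |A ∩ B| / |A| > 3/5: fails.
(c) |A ∖ B| = 2: fails.
(d) |A ∩ B| < 2: fails.

(a)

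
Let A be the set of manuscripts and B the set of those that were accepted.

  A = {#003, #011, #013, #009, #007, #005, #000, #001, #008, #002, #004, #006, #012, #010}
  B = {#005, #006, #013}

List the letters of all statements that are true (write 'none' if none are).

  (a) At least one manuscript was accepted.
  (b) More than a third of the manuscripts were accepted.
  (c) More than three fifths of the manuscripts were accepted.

|A| = 14, |A ∩ B| = 3, |A ∖ B| = 11.
(a) A ∩ B ≠ ∅ (|A ∩ B| ≥ 1): holds.
(b) |A ∩ B| / |A| > 1/3: fails.
(c) |A ∩ B| / |A| > 3/5: fails.

(a)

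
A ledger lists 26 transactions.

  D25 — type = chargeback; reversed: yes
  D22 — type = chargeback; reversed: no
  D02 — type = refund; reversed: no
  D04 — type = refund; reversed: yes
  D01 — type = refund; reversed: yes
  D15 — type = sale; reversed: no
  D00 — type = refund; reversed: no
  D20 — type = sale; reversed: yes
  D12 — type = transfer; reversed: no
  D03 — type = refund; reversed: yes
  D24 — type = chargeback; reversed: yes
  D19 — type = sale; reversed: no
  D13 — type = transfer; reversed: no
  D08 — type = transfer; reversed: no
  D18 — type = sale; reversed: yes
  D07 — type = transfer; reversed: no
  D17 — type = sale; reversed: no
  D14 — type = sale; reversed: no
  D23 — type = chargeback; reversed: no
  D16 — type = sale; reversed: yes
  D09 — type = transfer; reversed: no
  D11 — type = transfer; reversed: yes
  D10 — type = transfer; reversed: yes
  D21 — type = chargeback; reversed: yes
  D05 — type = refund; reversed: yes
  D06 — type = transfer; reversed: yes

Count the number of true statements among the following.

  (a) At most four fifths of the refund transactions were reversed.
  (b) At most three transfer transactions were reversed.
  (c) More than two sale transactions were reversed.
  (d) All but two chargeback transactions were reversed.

(a) refund: |A| = 6, |A ∩ B| = 4; needs |A ∩ B| / |A| ≤ 4/5 — true.
(b) transfer: |A| = 8, |A ∩ B| = 3; needs |A ∩ B| ≤ 3 — true.
(c) sale: |A| = 7, |A ∩ B| = 3; needs |A ∩ B| > 2 — true.
(d) chargeback: |A| = 5, |A ∩ B| = 3; needs |A ∖ B| = 2 — true.

4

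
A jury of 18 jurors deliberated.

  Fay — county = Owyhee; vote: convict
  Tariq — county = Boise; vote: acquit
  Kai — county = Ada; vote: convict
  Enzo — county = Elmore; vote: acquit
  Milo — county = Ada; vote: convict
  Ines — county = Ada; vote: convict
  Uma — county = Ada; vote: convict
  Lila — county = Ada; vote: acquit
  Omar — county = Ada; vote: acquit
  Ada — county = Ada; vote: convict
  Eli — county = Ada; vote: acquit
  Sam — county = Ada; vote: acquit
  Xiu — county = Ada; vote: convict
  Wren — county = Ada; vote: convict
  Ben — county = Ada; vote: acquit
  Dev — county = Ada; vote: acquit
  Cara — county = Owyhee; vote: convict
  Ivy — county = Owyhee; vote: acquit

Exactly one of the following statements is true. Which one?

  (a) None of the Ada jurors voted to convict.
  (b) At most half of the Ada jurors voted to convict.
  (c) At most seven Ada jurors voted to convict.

(c)

|A| = 13, |A ∩ B| = 7, |A ∖ B| = 6.
(a) requires A ∩ B = ∅ (|A ∩ B| = 0): false.
(b) requires |A ∩ B| ≤ |A ∖ B|: false.
(c) requires |A ∩ B| ≤ 7: true.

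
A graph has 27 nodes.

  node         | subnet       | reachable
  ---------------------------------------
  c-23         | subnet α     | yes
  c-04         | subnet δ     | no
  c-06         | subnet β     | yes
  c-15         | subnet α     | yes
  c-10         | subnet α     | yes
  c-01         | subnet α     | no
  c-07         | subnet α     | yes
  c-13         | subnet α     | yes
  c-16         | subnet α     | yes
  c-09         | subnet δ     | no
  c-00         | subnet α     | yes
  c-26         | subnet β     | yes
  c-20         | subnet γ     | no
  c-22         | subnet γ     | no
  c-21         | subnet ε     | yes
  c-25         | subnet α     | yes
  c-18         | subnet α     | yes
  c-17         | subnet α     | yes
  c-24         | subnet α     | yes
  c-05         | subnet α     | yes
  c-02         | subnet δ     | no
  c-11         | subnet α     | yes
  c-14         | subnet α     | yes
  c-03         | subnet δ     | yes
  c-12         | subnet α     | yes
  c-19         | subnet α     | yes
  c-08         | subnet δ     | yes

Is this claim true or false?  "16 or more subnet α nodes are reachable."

True

Truth condition: |A ∩ B| ≥ 16.
|A| = 17, |A ∩ B| = 16, |A ∖ B| = 1.
|A ∩ B| = 16, so the statement is true.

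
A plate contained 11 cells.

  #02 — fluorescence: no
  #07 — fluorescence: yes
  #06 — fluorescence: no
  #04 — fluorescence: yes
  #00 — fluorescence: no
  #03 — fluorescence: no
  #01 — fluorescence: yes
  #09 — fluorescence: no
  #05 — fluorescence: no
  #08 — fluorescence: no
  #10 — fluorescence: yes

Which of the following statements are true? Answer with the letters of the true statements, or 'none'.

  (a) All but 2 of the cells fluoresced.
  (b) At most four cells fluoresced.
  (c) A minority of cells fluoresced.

(b), (c)

|A| = 11, |A ∩ B| = 4, |A ∖ B| = 7.
(a) |A ∖ B| = 2: fails.
(b) |A ∩ B| ≤ 4: holds.
(c) |A ∩ B| < |A ∖ B|: holds.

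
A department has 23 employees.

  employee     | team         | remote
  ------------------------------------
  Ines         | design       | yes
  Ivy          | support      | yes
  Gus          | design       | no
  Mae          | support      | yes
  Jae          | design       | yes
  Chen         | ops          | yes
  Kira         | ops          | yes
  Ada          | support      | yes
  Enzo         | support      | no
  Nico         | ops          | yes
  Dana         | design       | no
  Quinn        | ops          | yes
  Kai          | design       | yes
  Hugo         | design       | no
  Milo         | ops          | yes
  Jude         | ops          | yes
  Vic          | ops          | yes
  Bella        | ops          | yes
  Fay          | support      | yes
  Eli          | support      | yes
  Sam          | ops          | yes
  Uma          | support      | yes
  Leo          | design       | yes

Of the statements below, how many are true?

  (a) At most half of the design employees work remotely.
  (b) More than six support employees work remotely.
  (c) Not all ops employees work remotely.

0

(a) design: |A| = 7, |A ∩ B| = 4; needs |A ∩ B| ≤ |A ∖ B| — false.
(b) support: |A| = 7, |A ∩ B| = 6; needs |A ∩ B| > 6 — false.
(c) ops: |A| = 9, |A ∩ B| = 9; needs A ⊄ B (|A ∖ B| ≥ 1) — false.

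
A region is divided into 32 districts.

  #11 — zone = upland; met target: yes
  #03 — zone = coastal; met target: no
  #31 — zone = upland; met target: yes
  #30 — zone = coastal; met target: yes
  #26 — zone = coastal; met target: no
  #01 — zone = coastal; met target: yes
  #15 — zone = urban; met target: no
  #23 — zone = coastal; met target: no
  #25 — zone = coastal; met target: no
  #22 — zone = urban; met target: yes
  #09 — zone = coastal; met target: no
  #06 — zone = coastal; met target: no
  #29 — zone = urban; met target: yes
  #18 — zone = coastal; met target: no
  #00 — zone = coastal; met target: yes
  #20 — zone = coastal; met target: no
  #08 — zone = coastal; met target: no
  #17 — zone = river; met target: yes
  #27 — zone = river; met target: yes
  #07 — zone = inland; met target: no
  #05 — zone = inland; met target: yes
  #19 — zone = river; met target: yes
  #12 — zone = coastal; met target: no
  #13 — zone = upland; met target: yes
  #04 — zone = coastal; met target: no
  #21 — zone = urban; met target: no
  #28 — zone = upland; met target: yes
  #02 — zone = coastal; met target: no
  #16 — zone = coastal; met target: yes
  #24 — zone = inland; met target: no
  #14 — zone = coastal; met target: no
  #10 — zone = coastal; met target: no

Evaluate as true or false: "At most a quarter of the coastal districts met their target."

The determiner here denotes the relation: |A ∩ B| / |A| ≤ 1/4.
|A| = 18, |A ∩ B| = 4, |A ∖ B| = 14.
|A ∩ B|/|A| = 4/18, so the statement is true.

True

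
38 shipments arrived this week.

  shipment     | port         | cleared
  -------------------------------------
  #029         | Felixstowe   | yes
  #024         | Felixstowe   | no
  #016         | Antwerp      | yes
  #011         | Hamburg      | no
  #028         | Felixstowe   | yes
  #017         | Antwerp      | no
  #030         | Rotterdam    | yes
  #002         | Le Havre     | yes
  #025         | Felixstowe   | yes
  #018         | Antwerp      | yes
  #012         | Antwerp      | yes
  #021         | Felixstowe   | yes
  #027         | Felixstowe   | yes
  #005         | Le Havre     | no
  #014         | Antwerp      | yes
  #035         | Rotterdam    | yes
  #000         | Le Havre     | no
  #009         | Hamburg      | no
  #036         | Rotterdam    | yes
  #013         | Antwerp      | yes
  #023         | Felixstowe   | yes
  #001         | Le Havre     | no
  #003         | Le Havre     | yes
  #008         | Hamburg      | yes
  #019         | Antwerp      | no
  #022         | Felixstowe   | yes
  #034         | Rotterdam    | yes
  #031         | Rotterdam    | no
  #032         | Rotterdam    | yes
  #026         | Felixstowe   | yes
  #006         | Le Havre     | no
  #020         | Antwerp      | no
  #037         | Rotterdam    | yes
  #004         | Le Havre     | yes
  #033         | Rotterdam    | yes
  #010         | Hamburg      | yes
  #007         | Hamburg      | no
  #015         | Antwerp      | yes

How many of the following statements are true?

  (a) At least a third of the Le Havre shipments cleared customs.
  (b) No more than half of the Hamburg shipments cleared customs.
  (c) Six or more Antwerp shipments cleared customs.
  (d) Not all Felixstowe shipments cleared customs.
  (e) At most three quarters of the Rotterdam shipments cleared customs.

4

(a) Le Havre: |A| = 7, |A ∩ B| = 3; needs |A ∩ B| / |A| ≥ 1/3 — true.
(b) Hamburg: |A| = 5, |A ∩ B| = 2; needs |A ∩ B| ≤ |A ∖ B| — true.
(c) Antwerp: |A| = 9, |A ∩ B| = 6; needs |A ∩ B| ≥ 6 — true.
(d) Felixstowe: |A| = 9, |A ∩ B| = 8; needs A ⊄ B (|A ∖ B| ≥ 1) — true.
(e) Rotterdam: |A| = 8, |A ∩ B| = 7; needs |A ∩ B| / |A| ≤ 3/4 — false.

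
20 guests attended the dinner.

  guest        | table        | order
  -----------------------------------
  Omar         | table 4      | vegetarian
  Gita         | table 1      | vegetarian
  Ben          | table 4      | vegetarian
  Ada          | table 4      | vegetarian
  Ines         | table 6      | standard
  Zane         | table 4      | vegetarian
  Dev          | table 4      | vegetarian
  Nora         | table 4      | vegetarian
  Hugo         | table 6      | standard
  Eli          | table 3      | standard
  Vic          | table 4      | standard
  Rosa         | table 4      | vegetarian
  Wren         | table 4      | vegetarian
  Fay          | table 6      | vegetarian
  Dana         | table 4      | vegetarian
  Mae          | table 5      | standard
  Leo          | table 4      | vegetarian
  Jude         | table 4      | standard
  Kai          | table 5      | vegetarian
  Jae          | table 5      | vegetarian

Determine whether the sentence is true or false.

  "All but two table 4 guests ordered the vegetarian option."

True

The determiner here denotes the relation: |A ∖ B| = 2.
A (the restrictor) = {Omar, Ben, Ada, Zane, Dev, Nora, Vic, Rosa, Wren, Dana, Leo, Jude}, |A| = 12.
A ∖ B = {Vic, Jude}, so |A ∖ B| = 2.
|A ∖ B| = 2, so the statement is true.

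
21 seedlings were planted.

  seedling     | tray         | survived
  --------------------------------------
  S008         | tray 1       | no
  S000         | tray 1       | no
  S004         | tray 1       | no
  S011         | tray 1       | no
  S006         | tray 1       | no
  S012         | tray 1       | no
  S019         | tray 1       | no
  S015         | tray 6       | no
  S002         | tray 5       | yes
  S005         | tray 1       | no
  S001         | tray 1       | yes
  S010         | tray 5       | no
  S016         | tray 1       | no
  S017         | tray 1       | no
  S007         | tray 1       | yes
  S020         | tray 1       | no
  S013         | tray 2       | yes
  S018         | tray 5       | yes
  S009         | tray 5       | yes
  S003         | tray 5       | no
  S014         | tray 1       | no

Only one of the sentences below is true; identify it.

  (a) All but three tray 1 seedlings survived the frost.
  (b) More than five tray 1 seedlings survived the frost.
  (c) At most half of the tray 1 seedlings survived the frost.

|A| = 14, |A ∩ B| = 2, |A ∖ B| = 12.
(a) requires |A ∖ B| = 3: false.
(b) requires |A ∩ B| > 5: false.
(c) requires |A ∩ B| ≤ |A ∖ B|: true.

(c)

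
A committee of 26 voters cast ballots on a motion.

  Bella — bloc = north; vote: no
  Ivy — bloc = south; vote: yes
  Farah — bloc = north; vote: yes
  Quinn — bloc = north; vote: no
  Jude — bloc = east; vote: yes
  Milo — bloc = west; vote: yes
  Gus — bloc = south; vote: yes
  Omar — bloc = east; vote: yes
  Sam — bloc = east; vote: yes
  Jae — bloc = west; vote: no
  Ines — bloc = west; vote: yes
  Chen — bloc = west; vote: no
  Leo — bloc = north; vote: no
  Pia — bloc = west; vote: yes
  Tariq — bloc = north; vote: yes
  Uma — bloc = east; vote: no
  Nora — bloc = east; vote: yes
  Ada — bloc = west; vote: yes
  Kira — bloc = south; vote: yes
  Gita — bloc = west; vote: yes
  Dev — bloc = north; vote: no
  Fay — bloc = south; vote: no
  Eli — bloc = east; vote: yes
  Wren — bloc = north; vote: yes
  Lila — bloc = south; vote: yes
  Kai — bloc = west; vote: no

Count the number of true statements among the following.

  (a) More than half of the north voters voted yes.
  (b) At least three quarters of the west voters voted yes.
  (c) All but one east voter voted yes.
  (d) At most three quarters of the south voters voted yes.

(a) north: |A| = 7, |A ∩ B| = 3; needs |A ∩ B| > |A ∖ B| — false.
(b) west: |A| = 8, |A ∩ B| = 5; needs |A ∩ B| / |A| ≥ 3/4 — false.
(c) east: |A| = 6, |A ∩ B| = 5; needs |A ∖ B| = 1 — true.
(d) south: |A| = 5, |A ∩ B| = 4; needs |A ∩ B| / |A| ≤ 3/4 — false.

1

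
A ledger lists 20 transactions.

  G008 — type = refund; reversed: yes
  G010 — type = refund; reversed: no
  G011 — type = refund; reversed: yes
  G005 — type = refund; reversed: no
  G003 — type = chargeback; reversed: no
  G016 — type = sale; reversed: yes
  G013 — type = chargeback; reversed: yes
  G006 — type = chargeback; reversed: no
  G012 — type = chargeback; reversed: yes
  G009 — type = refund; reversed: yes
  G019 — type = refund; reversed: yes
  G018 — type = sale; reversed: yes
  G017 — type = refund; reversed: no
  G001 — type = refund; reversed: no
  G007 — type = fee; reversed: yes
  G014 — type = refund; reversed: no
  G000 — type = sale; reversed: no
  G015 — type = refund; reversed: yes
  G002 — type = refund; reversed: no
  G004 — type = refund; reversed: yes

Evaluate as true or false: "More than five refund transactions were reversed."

Truth condition: |A ∩ B| > 5.
A (the restrictor) = {G008, G010, G011, G005, G009, G019, G017, G001, G014, G015, G002, G004}, |A| = 12.
A ∩ B = {G008, G011, G009, G019, G015, G004}, so |A ∩ B| = 6.
|A ∩ B| = 6, so the statement is true.

True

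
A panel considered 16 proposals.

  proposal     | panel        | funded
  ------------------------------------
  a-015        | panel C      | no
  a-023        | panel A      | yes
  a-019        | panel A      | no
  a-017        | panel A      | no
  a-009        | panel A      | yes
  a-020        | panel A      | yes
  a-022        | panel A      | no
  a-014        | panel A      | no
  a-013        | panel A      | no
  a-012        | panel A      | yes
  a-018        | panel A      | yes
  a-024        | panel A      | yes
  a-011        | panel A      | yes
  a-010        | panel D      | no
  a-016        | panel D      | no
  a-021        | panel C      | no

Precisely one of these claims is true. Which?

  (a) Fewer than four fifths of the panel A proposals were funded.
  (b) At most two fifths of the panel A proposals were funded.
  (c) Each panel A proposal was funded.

(a)

|A| = 12, |A ∩ B| = 7, |A ∖ B| = 5.
(a) requires |A ∩ B| / |A| < 4/5: true.
(b) requires |A ∩ B| / |A| ≤ 2/5: false.
(c) requires A ⊆ B, i.e. every element of A is in B (|A ∖ B| = 0): false.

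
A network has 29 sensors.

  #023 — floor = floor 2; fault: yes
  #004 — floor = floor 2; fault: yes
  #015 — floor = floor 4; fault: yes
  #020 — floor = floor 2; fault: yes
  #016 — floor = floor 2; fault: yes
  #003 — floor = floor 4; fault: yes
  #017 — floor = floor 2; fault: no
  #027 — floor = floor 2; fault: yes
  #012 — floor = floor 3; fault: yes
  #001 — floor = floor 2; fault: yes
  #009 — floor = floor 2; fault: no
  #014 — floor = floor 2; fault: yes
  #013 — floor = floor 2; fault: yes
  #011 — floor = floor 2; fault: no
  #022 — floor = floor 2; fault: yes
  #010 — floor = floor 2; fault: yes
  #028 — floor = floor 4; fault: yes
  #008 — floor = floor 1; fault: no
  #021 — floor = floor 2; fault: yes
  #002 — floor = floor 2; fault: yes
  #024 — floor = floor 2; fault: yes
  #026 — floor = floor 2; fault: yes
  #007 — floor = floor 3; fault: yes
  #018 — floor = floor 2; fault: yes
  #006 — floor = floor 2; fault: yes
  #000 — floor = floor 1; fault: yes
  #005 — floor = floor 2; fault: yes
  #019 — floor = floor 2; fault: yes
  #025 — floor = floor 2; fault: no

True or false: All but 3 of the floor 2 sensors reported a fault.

The determiner here denotes the relation: |A ∖ B| = 3.
|A| = 22, |A ∩ B| = 18, |A ∖ B| = 4.
|A ∖ B| = 4, so the statement is false.

False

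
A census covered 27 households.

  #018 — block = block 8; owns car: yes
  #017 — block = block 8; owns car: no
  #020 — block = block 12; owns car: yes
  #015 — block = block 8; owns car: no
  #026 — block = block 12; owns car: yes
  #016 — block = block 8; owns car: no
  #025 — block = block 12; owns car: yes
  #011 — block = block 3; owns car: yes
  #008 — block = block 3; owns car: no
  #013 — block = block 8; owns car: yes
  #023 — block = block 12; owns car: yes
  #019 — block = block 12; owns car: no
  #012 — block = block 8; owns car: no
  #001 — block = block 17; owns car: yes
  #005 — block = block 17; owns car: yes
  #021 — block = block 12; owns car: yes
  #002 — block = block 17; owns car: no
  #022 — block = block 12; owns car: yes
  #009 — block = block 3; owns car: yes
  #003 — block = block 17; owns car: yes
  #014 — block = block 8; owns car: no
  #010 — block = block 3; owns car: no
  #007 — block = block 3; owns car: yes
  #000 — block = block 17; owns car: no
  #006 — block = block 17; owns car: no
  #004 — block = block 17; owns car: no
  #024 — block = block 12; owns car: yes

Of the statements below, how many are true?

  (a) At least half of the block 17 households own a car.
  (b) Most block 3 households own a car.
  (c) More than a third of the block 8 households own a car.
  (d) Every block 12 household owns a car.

(a) block 17: |A| = 7, |A ∩ B| = 3; needs |A ∩ B| ≥ |A ∖ B| — false.
(b) block 3: |A| = 5, |A ∩ B| = 3; needs |A ∩ B| > |A ∖ B| — true.
(c) block 8: |A| = 7, |A ∩ B| = 2; needs |A ∩ B| / |A| > 1/3 — false.
(d) block 12: |A| = 8, |A ∩ B| = 7; needs A ⊆ B, i.e. every element of A is in B (|A ∖ B| = 0) — false.

1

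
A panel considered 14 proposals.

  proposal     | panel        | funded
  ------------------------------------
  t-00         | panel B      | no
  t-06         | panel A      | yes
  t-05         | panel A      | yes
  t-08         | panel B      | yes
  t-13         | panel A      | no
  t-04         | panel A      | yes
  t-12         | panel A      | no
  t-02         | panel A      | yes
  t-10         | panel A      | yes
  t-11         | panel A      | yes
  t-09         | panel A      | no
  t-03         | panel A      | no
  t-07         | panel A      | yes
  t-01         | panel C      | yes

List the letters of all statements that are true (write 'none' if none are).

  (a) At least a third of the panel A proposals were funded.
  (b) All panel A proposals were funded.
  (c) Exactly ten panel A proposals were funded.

|A| = 11, |A ∩ B| = 7, |A ∖ B| = 4.
(a) |A ∩ B| / |A| ≥ 1/3: holds.
(b) A ⊆ B, i.e. every element of A is in B (|A ∖ B| = 0): fails.
(c) |A ∩ B| = 10: fails.

(a)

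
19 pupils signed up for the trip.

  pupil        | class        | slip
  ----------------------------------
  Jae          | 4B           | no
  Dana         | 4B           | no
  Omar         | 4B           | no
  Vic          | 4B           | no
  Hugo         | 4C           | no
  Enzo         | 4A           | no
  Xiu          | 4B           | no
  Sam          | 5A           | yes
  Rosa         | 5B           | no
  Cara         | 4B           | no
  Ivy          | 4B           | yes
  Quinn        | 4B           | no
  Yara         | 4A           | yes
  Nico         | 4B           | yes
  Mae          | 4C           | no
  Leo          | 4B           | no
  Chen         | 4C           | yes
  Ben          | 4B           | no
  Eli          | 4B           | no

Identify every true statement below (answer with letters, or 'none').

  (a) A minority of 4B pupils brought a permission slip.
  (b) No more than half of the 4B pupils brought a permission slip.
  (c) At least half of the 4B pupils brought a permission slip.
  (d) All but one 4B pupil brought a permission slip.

|A| = 12, |A ∩ B| = 2, |A ∖ B| = 10.
(a) |A ∩ B| < |A ∖ B|: holds.
(b) |A ∩ B| ≤ |A ∖ B|: holds.
(c) |A ∩ B| ≥ |A ∖ B|: fails.
(d) |A ∖ B| = 1: fails.

(a), (b)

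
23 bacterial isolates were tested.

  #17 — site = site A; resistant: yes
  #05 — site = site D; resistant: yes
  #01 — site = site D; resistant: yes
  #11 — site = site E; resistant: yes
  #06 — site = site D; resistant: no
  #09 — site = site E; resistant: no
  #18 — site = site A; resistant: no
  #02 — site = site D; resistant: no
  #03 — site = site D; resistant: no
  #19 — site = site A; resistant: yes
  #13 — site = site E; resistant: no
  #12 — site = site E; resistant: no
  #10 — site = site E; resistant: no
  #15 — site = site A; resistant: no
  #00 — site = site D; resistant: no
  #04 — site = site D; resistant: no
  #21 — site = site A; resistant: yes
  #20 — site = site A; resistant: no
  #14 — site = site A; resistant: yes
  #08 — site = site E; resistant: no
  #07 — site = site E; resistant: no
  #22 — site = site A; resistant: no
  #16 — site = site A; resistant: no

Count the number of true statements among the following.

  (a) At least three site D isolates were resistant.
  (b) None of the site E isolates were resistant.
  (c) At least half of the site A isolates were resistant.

(a) site D: |A| = 7, |A ∩ B| = 2; needs |A ∩ B| ≥ 3 — false.
(b) site E: |A| = 7, |A ∩ B| = 1; needs A ∩ B = ∅ (|A ∩ B| = 0) — false.
(c) site A: |A| = 9, |A ∩ B| = 4; needs |A ∩ B| ≥ |A ∖ B| — false.

0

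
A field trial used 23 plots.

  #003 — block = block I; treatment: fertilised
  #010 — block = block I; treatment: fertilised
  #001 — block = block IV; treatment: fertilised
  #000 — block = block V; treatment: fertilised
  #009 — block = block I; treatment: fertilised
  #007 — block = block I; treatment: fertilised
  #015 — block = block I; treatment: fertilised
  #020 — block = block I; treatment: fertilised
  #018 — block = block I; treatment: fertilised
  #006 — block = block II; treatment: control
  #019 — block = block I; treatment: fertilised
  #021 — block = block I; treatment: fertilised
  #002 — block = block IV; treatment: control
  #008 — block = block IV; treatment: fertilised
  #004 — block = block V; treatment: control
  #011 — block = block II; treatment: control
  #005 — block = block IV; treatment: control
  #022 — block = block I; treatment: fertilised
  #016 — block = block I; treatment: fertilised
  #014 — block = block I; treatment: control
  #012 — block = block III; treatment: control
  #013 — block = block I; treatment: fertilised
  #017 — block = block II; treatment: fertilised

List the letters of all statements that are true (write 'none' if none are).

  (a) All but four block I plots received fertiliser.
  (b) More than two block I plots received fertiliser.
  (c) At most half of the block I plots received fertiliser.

(b)

|A| = 13, |A ∩ B| = 12, |A ∖ B| = 1.
(a) |A ∖ B| = 4: fails.
(b) |A ∩ B| > 2: holds.
(c) |A ∩ B| ≤ |A ∖ B|: fails.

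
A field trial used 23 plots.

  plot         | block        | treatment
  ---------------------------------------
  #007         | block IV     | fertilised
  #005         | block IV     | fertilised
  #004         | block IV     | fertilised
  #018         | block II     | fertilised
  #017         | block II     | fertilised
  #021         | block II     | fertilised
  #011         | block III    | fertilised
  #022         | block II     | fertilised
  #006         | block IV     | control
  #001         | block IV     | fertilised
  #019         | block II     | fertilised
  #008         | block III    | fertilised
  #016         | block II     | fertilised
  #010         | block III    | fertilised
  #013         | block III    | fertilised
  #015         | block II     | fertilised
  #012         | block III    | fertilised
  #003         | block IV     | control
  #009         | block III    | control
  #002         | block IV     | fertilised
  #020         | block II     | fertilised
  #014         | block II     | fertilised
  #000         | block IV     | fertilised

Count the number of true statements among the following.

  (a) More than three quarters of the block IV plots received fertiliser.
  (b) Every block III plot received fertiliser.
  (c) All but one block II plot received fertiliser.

0

(a) block IV: |A| = 8, |A ∩ B| = 6; needs |A ∩ B| / |A| > 3/4 — false.
(b) block III: |A| = 6, |A ∩ B| = 5; needs A ⊆ B, i.e. every element of A is in B (|A ∖ B| = 0) — false.
(c) block II: |A| = 9, |A ∩ B| = 9; needs |A ∖ B| = 1 — false.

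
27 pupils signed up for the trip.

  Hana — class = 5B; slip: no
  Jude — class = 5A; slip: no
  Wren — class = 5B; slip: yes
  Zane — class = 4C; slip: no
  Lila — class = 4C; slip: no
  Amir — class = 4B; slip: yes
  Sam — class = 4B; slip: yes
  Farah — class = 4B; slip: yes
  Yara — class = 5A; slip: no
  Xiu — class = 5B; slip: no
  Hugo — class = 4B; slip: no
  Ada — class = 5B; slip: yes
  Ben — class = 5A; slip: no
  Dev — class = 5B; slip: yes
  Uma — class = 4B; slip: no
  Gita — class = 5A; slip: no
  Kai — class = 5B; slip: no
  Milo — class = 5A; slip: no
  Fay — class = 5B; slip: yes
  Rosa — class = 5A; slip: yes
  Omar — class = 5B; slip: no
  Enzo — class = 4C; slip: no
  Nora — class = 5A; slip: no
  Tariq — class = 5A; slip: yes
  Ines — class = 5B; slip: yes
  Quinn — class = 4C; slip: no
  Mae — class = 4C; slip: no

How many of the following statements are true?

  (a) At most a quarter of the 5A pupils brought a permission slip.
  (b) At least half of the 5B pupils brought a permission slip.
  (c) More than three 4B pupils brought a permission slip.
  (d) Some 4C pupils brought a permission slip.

2

(a) 5A: |A| = 8, |A ∩ B| = 2; needs |A ∩ B| / |A| ≤ 1/4 — true.
(b) 5B: |A| = 9, |A ∩ B| = 5; needs |A ∩ B| ≥ |A ∖ B| — true.
(c) 4B: |A| = 5, |A ∩ B| = 3; needs |A ∩ B| > 3 — false.
(d) 4C: |A| = 5, |A ∩ B| = 0; needs A ∩ B ≠ ∅ (|A ∩ B| ≥ 1) — false.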